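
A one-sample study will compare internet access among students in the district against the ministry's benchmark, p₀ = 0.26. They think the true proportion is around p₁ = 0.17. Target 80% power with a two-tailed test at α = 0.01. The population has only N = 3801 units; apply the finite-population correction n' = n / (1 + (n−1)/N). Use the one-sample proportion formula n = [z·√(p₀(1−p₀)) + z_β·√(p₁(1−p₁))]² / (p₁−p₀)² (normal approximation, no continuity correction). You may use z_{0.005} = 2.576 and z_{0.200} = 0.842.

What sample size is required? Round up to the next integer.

n = [z_{α/2}·√(p₀q₀) + z_β·√(p₁q₁)]² / (p₁ − p₀)²
  = [2.576·√(0.26·0.74) + 0.842·√(0.17·0.83)]² / (-0.09)²
  = [2.576·0.4386 + 0.842·0.3756]² / 0.0081
  = [1.4462]² / 0.0081
  = 258.21
Finite-population correction (N = 3801): 258.21 / (1 + (258.21 − 1)/3801) = 241.85.
Round up → n = 242.

n = 242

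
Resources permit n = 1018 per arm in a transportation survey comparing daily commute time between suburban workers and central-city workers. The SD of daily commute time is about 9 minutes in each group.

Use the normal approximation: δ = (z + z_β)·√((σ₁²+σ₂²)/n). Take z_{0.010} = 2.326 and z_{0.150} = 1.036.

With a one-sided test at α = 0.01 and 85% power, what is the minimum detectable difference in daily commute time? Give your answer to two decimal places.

δ = (z_α + z_β) · √((σ₁²+σ₂²)/n)
  = (2.326 + 1.036) · √(162/1018)
  = 3.362 · √0.15914
  = 3.362 · 0.3989
  = 1.3412

Minimum detectable difference ≈ 1.34 minutes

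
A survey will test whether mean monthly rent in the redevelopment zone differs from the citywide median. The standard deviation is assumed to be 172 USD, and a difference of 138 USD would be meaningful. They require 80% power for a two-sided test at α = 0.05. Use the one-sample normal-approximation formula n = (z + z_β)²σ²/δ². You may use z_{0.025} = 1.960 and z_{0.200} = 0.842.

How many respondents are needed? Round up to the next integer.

n = 13

n = (z_{α/2} + z_β)² · σ² / δ²
  = (1.960 + 0.842)² · 172² / 138²
  = 7.8512 · 29584 / 19044
  = 12.20
Round up → n = 13.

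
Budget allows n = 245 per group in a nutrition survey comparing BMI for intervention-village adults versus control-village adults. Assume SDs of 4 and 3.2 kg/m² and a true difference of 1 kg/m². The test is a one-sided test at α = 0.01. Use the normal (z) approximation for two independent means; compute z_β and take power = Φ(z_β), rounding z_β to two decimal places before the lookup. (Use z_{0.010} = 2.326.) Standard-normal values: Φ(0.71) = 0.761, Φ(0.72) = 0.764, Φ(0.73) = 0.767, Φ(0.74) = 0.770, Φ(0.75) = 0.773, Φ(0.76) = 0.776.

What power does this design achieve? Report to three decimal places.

Power ≈ 0.767

z_β = δ·√(n/(σ₁²+σ₂²)) − z_α
    = 1 · √(245/26.24) − 2.326
    = 1 · 3.05563 − 2.326
    = 3.0556 − 2.326 = 0.7296 → 0.73
Power = Φ(0.73) = 0.767.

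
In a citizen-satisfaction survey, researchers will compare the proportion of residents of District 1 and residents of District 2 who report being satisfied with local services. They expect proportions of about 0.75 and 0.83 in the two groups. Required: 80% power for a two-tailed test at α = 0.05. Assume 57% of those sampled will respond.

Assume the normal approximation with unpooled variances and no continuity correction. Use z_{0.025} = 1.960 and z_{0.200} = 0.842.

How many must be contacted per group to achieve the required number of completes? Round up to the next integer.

n = (z_{α/2} + z_β)² · [p₁(1−p₁) + p₂(1−p₂)] / (p₁ − p₂)²
  = (1.960 + 0.842)² · (0.75·0.25 + 0.83·0.17) / (-0.08)²
  = (2.802)² · (0.1875 + 0.1411) / 0.0064
  = 7.8512 · 0.3286 / 0.0064
  = 403.11
Adjust for 57% response: 403.11 / 0.57 = 707.21.
Round up → n = 708 per group.

n = 708 per group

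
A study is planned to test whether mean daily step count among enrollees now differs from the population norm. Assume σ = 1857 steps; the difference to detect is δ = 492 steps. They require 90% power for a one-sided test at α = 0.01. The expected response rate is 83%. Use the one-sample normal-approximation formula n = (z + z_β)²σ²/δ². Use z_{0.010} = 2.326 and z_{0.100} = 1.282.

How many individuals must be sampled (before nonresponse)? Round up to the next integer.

n = 224

n = (z_α + z_β)² · σ² / δ²
  = (2.326 + 1.282)² · 1857² / 492²
  = 13.0177 · 3448449 / 242064
  = 185.45
Adjust for 83% response: 185.45 / 0.83 = 223.43.
Round up → n = 224.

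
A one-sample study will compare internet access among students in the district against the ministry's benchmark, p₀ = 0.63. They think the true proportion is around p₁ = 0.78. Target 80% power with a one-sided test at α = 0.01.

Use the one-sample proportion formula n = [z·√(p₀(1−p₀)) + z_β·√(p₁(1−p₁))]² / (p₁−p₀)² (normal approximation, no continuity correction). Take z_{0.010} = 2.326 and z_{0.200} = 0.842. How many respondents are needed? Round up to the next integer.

n = [z_α·√(p₀q₀) + z_β·√(p₁q₁)]² / (p₁ − p₀)²
  = [2.326·√(0.63·0.37) + 0.842·√(0.78·0.22)]² / (0.15)²
  = [2.326·0.4828 + 0.842·0.4142]² / 0.0225
  = [1.4718]² / 0.0225
  = 96.28
Round up → n = 97.

n = 97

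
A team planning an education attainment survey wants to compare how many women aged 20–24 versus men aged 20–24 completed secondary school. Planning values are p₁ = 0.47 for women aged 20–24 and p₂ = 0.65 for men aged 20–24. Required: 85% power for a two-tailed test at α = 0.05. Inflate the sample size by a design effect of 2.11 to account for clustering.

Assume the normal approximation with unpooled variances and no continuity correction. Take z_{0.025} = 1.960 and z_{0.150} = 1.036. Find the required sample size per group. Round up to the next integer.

n = 279 per group

n = (z_{α/2} + z_β)² · [p₁(1−p₁) + p₂(1−p₂)] / (p₁ − p₂)²
  = (1.960 + 1.036)² · (0.47·0.53 + 0.65·0.35) / (-0.18)²
  = (2.996)² · (0.2491 + 0.2275) / 0.0324
  = 8.9760 · 0.4766 / 0.0324
  = 132.04
Design effect: 2.11 × 132.04 = 278.60.
Round up → n = 279 per group.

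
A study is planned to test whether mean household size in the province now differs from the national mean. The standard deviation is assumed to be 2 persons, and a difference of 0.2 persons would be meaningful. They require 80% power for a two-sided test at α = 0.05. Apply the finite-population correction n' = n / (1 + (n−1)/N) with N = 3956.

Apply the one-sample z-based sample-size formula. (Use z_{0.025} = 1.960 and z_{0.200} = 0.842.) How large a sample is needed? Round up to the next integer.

n = (z_{α/2} + z_β)² · σ² / δ²
  = (1.960 + 0.842)² · 2² / 0.2²
  = 7.8512 · 4 / 0.04
  = 785.12
Finite-population correction (N = 3956): 785.12 / (1 + (785.12 − 1)/3956) = 655.24.
Round up → n = 656.

n = 656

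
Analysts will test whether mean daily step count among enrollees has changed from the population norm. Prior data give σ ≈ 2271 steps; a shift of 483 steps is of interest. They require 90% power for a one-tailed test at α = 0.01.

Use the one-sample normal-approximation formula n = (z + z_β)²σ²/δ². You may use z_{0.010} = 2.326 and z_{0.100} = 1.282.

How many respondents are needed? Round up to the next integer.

n = 288

n = (z_α + z_β)² · σ² / δ²
  = (2.326 + 1.282)² · 2271² / 483²
  = 13.0177 · 5157441 / 233289
  = 287.79
Round up → n = 288.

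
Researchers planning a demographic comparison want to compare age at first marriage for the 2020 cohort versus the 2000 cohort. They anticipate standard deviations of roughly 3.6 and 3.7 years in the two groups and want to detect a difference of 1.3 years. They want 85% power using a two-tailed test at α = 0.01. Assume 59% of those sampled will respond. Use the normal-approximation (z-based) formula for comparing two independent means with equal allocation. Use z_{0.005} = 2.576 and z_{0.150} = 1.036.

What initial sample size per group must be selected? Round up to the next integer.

n = (z_{α/2} + z_β)² · (σ₁² + σ₂²) / δ²
  = (2.576 + 1.036)² · (3.6² + 3.7² = 26.65) / 1.3²
  = 13.0465 · 26.65 / 1.69
  = 205.73
Adjust for 59% response: 205.73 / 0.59 = 348.70.
Round up → n = 349 per group.

n = 349 per group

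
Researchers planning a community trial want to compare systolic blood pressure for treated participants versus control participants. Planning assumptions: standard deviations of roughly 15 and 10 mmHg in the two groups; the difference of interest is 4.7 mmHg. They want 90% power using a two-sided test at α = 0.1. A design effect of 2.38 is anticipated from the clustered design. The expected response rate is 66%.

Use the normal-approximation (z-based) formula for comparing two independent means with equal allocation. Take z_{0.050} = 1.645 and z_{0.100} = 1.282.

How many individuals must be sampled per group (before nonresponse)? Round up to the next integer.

n = (z_{α/2} + z_β)² · (σ₁² + σ₂²) / δ²
  = (1.645 + 1.282)² · (15² + 10² = 325) / 4.7²
  = 8.5673 · 325 / 22.09
  = 126.05
Design effect: 2.38 × 126.05 = 299.99.
Adjust for 66% response: 299.99 / 0.66 = 454.53.
Round up → n = 455 per group.

n = 455 per group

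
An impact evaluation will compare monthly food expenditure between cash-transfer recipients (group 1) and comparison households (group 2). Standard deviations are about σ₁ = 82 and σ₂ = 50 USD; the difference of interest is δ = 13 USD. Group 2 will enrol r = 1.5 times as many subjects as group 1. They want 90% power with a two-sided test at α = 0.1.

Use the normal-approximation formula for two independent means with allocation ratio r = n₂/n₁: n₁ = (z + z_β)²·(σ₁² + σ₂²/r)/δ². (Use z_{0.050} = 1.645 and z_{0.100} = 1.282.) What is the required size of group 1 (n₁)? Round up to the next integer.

n₁ = 426

n₁ = (z_{α/2} + z_β)² · (σ₁² + σ₂²/r) / δ²
   = (1.645 + 1.282)² · (82² + 50²/1.5) / 13²
   = 8.5673 · (6724 + 1666.7) / 169
   = 8.5673 · 8390.7 / 169
   = 425.36
Round up → n₁ = 426; n₂ = r·n₁ = 1.5 × 426 = 639.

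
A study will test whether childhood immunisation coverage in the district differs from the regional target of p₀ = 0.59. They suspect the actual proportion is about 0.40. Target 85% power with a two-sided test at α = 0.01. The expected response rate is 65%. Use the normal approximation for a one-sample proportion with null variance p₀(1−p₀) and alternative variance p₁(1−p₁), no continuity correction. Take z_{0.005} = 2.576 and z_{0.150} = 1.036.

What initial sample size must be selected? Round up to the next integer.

n = 135

n = [z_{α/2}·√(p₀q₀) + z_β·√(p₁q₁)]² / (p₁ − p₀)²
  = [2.576·√(0.59·0.41) + 1.036·√(0.40·0.60)]² / (-0.19)²
  = [2.576·0.4918 + 1.036·0.4899]² / 0.0361
  = [1.7745]² / 0.0361
  = 87.23
Adjust for 65% response: 87.23 / 0.65 = 134.19.
Round up → n = 135.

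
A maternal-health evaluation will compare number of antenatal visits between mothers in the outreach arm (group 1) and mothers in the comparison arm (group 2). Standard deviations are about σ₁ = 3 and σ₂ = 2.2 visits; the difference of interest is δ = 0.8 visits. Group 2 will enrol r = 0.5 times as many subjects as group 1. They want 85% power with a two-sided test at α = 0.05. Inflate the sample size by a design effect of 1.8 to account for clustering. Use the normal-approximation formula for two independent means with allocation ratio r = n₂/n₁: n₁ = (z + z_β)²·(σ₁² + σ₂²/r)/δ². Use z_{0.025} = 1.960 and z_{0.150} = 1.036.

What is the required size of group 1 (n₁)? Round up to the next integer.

n₁ = (z_{α/2} + z_β)² · (σ₁² + σ₂²/r) / δ²
   = (1.960 + 1.036)² · (3² + 2.2²/0.5) / 0.8²
   = 8.9760 · (9 + 9.68) / 0.64
   = 8.9760 · 18.68 / 0.64
   = 261.99
Design effect: 1.8 × 261.99 = 471.58.
Round up → n₁ = 472; n₂ = r·n₁ = 0.5 × 472 = 236.

n₁ = 472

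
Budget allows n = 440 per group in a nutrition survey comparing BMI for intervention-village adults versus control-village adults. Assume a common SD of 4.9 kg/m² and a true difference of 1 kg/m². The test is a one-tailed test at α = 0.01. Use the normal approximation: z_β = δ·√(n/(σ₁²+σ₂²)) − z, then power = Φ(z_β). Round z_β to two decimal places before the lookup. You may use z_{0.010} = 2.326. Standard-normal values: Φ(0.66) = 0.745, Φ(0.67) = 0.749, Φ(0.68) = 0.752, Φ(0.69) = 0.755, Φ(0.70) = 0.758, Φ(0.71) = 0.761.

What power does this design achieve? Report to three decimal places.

Power ≈ 0.758

z_β = δ·√(n/(σ₁²+σ₂²)) − z_α
    = 1 · √(440/48.02) − 2.326
    = 1 · 3.02702 − 2.326
    = 3.0270 − 2.326 = 0.7010 → 0.70
Power = Φ(0.70) = 0.758.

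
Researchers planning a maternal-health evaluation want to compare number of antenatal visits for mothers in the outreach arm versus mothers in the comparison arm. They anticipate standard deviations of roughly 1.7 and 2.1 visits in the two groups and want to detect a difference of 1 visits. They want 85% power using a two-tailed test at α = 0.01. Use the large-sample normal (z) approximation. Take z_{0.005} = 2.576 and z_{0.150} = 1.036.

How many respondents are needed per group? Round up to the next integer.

n = (z_{α/2} + z_β)² · (σ₁² + σ₂²) / δ²
  = (2.576 + 1.036)² · (1.7² + 2.1² = 7.3) / 1²
  = 13.0465 · 7.3 / 1
  = 95.24
Round up → n = 96 per group.

n = 96 per group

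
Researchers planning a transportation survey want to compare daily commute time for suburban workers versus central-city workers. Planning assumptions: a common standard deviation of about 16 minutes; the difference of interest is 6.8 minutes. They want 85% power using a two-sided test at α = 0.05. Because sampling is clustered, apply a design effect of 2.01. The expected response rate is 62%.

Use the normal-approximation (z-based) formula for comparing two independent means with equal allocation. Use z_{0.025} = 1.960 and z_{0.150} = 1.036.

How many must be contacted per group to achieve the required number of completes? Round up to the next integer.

n = (z_{α/2} + z_β)² · (σ₁² + σ₂²) / δ²
  = (1.960 + 1.036)² · (2·16² = 512) / 6.8²
  = 8.9760 · 512 / 46.24
  = 99.39
Design effect: 2.01 × 99.39 = 199.77.
Adjust for 62% response: 199.77 / 0.62 = 322.21.
Round up → n = 323 per group.

n = 323 per group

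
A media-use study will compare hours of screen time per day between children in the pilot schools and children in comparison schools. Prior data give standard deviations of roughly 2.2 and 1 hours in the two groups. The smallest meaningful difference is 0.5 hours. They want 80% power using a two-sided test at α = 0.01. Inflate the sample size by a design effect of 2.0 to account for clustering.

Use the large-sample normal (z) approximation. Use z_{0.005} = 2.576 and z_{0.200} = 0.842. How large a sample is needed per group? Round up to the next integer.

n = 546 per group

n = (z_{α/2} + z_β)² · (σ₁² + σ₂²) / δ²
  = (2.576 + 0.842)² · (2.2² + 1² = 5.84) / 0.5²
  = 11.6827 · 5.84 / 0.25
  = 272.91
Design effect: 2.0 × 272.91 = 545.82.
Round up → n = 546 per group.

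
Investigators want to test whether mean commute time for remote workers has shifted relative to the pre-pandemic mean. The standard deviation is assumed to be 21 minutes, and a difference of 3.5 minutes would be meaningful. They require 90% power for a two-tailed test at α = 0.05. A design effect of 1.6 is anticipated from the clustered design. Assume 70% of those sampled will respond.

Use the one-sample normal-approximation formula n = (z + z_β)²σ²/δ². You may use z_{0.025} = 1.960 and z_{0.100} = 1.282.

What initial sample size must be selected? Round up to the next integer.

n = 865

n = (z_{α/2} + z_β)² · σ² / δ²
  = (1.960 + 1.282)² · 21² / 3.5²
  = 10.5106 · 441 / 12.25
  = 378.38
Design effect: 1.6 × 378.38 = 605.41.
Adjust for 70% response: 605.41 / 0.70 = 864.87.
Round up → n = 865.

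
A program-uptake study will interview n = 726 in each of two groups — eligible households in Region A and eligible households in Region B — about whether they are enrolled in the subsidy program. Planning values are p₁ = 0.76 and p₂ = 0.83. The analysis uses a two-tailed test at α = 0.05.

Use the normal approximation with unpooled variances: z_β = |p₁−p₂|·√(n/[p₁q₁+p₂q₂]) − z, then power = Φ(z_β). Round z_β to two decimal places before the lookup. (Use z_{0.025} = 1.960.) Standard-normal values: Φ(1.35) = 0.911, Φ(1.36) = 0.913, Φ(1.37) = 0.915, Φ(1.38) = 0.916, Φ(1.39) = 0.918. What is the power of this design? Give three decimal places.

Power ≈ 0.913

z_β = |p₁−p₂|·√(n/[p₁q₁+p₂q₂]) − z_{α/2}
    = 0.07 · √(726/0.3235) − 1.960
    = 0.07 · 47.3730 − 1.960
    = 3.3161 − 1.960 = 1.3561 → 1.36
Power = Φ(1.36) = 0.913.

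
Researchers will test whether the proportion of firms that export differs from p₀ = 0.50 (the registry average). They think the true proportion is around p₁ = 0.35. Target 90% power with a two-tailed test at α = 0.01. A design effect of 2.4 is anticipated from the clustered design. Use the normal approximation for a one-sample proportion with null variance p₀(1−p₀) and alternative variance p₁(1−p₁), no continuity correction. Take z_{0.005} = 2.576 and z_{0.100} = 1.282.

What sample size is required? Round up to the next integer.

n = 385

n = [z_{α/2}·√(p₀q₀) + z_β·√(p₁q₁)]² / (p₁ − p₀)²
  = [2.576·√(0.50·0.50) + 1.282·√(0.35·0.65)]² / (-0.15)²
  = [2.576·0.5000 + 1.282·0.4770]² / 0.0225
  = [1.8995]² / 0.0225
  = 160.36
Design effect: 2.4 × 160.36 = 384.85.
Round up → n = 385.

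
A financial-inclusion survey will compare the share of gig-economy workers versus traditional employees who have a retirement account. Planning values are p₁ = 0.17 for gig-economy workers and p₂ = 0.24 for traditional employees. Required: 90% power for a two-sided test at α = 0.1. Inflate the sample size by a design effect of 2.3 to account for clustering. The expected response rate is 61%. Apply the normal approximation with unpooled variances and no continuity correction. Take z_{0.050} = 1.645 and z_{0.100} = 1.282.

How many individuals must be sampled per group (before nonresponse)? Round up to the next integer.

n = (z_{α/2} + z_β)² · [p₁(1−p₁) + p₂(1−p₂)] / (p₁ − p₂)²
  = (1.645 + 1.282)² · (0.17·0.83 + 0.24·0.76) / (-0.07)²
  = (2.927)² · (0.1411 + 0.1824) / 0.0049
  = 8.5673 · 0.3235 / 0.0049
  = 565.62
Design effect: 2.3 × 565.62 = 1300.92.
Adjust for 61% response: 1300.92 / 0.61 = 2132.66.
Round up → n = 2133 per group.

n = 2133 per group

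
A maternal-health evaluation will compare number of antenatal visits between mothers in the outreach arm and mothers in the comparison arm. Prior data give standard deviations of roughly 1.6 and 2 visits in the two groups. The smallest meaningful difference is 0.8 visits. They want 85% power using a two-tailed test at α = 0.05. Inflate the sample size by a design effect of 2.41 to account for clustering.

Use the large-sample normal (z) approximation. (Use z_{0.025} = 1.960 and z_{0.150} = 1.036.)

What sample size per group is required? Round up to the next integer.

n = 222 per group

n = (z_{α/2} + z_β)² · (σ₁² + σ₂²) / δ²
  = (1.960 + 1.036)² · (1.6² + 2² = 6.56) / 0.8²
  = 8.9760 · 6.56 / 0.64
  = 92.00
Design effect: 2.41 × 92.00 = 221.73.
Round up → n = 222 per group.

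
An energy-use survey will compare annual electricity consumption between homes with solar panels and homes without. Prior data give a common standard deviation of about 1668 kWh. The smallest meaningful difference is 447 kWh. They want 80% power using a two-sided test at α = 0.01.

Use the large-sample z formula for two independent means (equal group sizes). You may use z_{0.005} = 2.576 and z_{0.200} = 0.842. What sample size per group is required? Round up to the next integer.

n = (z_{α/2} + z_β)² · (σ₁² + σ₂²) / δ²
  = (2.576 + 0.842)² · (2·1668² = 5564448) / 447²
  = 11.6827 · 5564448 / 199809
  = 325.35
Round up → n = 326 per group.

n = 326 per group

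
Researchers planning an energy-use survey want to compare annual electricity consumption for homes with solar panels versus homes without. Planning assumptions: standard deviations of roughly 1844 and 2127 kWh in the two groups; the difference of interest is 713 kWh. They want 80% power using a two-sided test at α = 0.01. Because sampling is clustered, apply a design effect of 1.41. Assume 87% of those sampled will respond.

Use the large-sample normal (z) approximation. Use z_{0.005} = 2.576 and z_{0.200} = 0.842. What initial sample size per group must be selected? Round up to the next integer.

n = (z_{α/2} + z_β)² · (σ₁² + σ₂²) / δ²
  = (2.576 + 0.842)² · (1844² + 2127² = 7924465) / 713²
  = 11.6827 · 7924465 / 508369
  = 182.11
Design effect: 1.41 × 182.11 = 256.78.
Adjust for 87% response: 256.78 / 0.87 = 295.14.
Round up → n = 296 per group.

n = 296 per group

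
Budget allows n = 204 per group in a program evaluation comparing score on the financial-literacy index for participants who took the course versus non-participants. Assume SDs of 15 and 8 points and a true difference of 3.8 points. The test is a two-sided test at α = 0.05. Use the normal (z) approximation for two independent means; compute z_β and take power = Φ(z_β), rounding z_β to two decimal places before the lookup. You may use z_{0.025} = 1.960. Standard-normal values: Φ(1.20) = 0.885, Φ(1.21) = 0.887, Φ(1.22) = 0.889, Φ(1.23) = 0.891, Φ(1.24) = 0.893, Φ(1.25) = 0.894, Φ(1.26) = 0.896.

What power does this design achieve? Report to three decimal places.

Power ≈ 0.891

z_β = δ·√(n/(σ₁²+σ₂²)) − z_{α/2}
    = 3.8 · √(204/289) − 1.960
    = 3.8 · 0.84017 − 1.960
    = 3.1926 − 1.960 = 1.2326 → 1.23
Power = Φ(1.23) = 0.891.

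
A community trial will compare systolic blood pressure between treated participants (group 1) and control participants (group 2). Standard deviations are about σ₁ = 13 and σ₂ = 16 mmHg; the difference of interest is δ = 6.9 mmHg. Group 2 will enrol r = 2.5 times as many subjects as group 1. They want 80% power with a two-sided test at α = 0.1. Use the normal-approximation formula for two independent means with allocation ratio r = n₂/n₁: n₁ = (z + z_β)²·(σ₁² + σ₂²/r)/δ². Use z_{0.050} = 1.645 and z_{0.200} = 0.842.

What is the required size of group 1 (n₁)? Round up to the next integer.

n₁ = 36

n₁ = (z_{α/2} + z_β)² · (σ₁² + σ₂²/r) / δ²
   = (1.645 + 0.842)² · (13² + 16²/2.5) / 6.9²
   = 6.1852 · (169 + 102.4) / 47.61
   = 6.1852 · 271.4 / 47.61
   = 35.26
Round up → n₁ = 36; n₂ = r·n₁ = 2.5 × 36 = 90.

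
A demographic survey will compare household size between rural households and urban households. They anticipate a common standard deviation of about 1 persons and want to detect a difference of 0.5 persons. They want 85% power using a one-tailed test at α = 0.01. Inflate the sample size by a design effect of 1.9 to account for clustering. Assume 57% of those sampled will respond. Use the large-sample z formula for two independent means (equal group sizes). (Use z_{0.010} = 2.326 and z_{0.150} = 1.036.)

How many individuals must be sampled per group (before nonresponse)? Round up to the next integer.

n = (z_α + z_β)² · (σ₁² + σ₂²) / δ²
  = (2.326 + 1.036)² · (2·1² = 2) / 0.5²
  = 11.3030 · 2 / 0.25
  = 90.42
Design effect: 1.9 × 90.42 = 171.81.
Adjust for 57% response: 171.81 / 0.57 = 301.41.
Round up → n = 302 per group.

n = 302 per group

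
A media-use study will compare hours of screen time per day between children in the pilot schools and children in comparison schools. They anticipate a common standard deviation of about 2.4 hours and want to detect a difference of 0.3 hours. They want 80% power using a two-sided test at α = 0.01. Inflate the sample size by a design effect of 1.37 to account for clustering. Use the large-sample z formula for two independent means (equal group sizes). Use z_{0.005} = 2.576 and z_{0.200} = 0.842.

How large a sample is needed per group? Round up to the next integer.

n = 2049 per group

n = (z_{α/2} + z_β)² · (σ₁² + σ₂²) / δ²
  = (2.576 + 0.842)² · (2·2.4² = 11.52) / 0.3²
  = 11.6827 · 11.52 / 0.09
  = 1495.39
Design effect: 1.37 × 1495.39 = 2048.68.
Round up → n = 2049 per group.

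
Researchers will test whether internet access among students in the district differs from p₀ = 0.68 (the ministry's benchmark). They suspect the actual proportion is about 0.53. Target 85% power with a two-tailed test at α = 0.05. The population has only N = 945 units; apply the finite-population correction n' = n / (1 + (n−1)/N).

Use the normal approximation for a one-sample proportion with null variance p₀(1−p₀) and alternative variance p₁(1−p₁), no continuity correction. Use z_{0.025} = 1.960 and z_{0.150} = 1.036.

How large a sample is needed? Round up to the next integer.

n = 84

n = [z_{α/2}·√(p₀q₀) + z_β·√(p₁q₁)]² / (p₁ − p₀)²
  = [1.960·√(0.68·0.32) + 1.036·√(0.53·0.47)]² / (-0.15)²
  = [1.960·0.4665 + 1.036·0.4991]² / 0.0225
  = [1.4314]² / 0.0225
  = 91.06
Finite-population correction (N = 945): 91.06 / (1 + (91.06 − 1)/945) = 83.13.
Round up → n = 84.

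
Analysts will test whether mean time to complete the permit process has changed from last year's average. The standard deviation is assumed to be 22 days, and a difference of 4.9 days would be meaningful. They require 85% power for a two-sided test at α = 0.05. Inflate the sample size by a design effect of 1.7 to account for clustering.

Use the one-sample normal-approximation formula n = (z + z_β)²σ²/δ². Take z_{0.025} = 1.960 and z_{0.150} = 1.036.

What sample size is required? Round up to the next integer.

n = 308

n = (z_{α/2} + z_β)² · σ² / δ²
  = (1.960 + 1.036)² · 22² / 4.9²
  = 8.9760 · 484 / 24.01
  = 180.94
Design effect: 1.7 × 180.94 = 307.60.
Round up → n = 308.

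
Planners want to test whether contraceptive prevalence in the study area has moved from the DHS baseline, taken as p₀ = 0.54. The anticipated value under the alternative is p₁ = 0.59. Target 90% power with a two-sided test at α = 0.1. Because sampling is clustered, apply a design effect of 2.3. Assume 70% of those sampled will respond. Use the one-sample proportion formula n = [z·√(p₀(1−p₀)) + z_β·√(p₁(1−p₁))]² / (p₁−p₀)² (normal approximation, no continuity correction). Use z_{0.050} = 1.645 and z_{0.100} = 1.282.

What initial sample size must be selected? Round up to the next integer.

n = [z_{α/2}·√(p₀q₀) + z_β·√(p₁q₁)]² / (p₁ − p₀)²
  = [1.645·√(0.54·0.46) + 1.282·√(0.59·0.41)]² / (0.05)²
  = [1.645·0.4984 + 1.282·0.4918]² / 0.0025
  = [1.4504]² / 0.0025
  = 841.46
Design effect: 2.3 × 841.46 = 1935.35.
Adjust for 70% response: 1935.35 / 0.70 = 2764.79.
Round up → n = 2765.

n = 2765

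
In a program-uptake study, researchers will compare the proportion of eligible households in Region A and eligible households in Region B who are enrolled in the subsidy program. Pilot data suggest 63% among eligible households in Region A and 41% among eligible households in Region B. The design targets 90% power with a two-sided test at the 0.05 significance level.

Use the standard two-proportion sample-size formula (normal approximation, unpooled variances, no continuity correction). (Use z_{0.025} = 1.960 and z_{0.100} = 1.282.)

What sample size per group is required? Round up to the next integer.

n = 104 per group

n = (z_{α/2} + z_β)² · [p₁(1−p₁) + p₂(1−p₂)] / (p₁ − p₂)²
  = (1.960 + 1.282)² · (0.63·0.37 + 0.41·0.59) / (0.22)²
  = (3.242)² · (0.2331 + 0.2419) / 0.0484
  = 10.5106 · 0.4750 / 0.0484
  = 103.15
Round up → n = 104 per group.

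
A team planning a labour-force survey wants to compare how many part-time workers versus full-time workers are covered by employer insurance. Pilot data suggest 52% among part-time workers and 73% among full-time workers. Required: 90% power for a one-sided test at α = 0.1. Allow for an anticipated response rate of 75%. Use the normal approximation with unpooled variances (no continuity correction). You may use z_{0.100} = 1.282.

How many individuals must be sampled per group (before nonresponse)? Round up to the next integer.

n = 89 per group

n = (z_α + z_β)² · [p₁(1−p₁) + p₂(1−p₂)] / (p₁ − p₂)²
  = (1.282 + 1.282)² · (0.52·0.48 + 0.73·0.27) / (-0.21)²
  = (2.564)² · (0.2496 + 0.1971) / 0.0441
  = 6.5741 · 0.4467 / 0.0441
  = 66.59
Adjust for 75% response: 66.59 / 0.75 = 88.79.
Round up → n = 89 per group.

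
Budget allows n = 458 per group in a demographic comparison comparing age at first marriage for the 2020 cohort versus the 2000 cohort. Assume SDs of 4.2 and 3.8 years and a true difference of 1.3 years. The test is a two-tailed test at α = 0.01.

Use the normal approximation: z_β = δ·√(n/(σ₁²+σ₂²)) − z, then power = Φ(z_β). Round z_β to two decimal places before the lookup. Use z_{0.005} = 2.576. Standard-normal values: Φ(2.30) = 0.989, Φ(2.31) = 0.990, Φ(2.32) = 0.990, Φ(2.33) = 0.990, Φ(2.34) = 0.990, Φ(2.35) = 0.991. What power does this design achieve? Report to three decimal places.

Power ≈ 0.990

z_β = δ·√(n/(σ₁²+σ₂²)) − z_{α/2}
    = 1.3 · √(458/32.08) − 2.576
    = 1.3 · 3.77847 − 2.576
    = 4.9120 − 2.576 = 2.3360 → 2.34
Power = Φ(2.34) = 0.990.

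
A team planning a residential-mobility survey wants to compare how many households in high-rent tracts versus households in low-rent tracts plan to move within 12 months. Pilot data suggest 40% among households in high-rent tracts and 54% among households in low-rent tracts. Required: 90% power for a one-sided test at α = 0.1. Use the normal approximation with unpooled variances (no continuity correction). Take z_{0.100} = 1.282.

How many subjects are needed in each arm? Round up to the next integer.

n = 164 per group

n = (z_α + z_β)² · [p₁(1−p₁) + p₂(1−p₂)] / (p₁ − p₂)²
  = (1.282 + 1.282)² · (0.40·0.60 + 0.54·0.46) / (-0.14)²
  = (2.564)² · (0.2400 + 0.2484) / 0.0196
  = 6.5741 · 0.4884 / 0.0196
  = 163.82
Round up → n = 164 per group.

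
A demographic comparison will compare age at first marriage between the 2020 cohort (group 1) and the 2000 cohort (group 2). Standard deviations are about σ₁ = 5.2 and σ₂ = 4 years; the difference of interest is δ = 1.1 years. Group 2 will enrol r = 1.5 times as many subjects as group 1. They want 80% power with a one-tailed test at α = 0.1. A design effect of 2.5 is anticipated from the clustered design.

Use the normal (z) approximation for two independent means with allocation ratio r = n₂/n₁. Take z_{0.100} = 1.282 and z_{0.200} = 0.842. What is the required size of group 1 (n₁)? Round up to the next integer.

n₁ = 352

n₁ = (z_α + z_β)² · (σ₁² + σ₂²/r) / δ²
   = (1.282 + 0.842)² · (5.2² + 4²/1.5) / 1.1²
   = 4.5114 · (27.04 + 10.6667) / 1.21
   = 4.5114 · 37.7067 / 1.21
   = 140.59
Design effect: 2.5 × 140.59 = 351.46.
Round up → n₁ = 352; n₂ = r·n₁ = 1.5 × 352 = 528.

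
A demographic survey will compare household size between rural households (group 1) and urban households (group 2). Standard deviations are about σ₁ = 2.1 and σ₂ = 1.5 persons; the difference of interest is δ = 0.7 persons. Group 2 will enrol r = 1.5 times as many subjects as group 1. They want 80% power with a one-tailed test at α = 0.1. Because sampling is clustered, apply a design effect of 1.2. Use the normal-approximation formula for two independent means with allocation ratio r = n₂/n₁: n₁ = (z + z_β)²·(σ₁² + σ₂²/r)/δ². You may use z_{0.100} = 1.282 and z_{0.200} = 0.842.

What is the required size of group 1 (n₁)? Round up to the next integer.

n₁ = (z_α + z_β)² · (σ₁² + σ₂²/r) / δ²
   = (1.282 + 0.842)² · (2.1² + 1.5²/1.5) / 0.7²
   = 4.5114 · (4.41 + 1.5) / 0.49
   = 4.5114 · 5.91 / 0.49
   = 54.41
Design effect: 1.2 × 54.41 = 65.30.
Round up → n₁ = 66; n₂ = r·n₁ = 1.5 × 66 = 99.

n₁ = 66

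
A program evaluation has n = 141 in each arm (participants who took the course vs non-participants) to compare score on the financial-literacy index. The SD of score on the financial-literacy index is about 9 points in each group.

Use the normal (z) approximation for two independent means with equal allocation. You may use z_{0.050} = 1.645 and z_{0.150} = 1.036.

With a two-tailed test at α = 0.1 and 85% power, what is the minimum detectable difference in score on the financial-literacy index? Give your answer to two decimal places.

δ = (z_{α/2} + z_β) · √((σ₁²+σ₂²)/n)
  = (1.645 + 1.036) · √(162/141)
  = 2.681 · √1.1489
  = 2.681 · 1.0719
  = 2.8737

Minimum detectable difference ≈ 2.87 points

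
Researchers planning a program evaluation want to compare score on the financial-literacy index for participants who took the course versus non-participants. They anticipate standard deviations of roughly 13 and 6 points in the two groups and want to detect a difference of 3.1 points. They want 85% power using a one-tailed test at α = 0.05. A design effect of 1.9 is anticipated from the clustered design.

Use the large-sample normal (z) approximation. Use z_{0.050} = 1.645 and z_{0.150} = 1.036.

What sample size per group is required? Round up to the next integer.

n = (z_α + z_β)² · (σ₁² + σ₂²) / δ²
  = (1.645 + 1.036)² · (13² + 6² = 205) / 3.1²
  = 7.1878 · 205 / 9.61
  = 153.33
Design effect: 1.9 × 153.33 = 291.32.
Round up → n = 292 per group.

n = 292 per group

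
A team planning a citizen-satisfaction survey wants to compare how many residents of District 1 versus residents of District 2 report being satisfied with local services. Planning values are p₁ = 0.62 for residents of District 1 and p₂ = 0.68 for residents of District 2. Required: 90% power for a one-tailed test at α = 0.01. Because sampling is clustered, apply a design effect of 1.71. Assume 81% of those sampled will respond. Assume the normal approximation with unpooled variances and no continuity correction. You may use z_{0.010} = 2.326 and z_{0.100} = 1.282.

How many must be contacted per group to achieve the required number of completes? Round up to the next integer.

n = 3460 per group

n = (z_α + z_β)² · [p₁(1−p₁) + p₂(1−p₂)] / (p₁ − p₂)²
  = (2.326 + 1.282)² · (0.62·0.38 + 0.68·0.32) / (-0.06)²
  = (3.608)² · (0.2356 + 0.2176) / 0.0036
  = 13.0177 · 0.4532 / 0.0036
  = 1638.78
Design effect: 1.71 × 1638.78 = 2802.31.
Adjust for 81% response: 2802.31 / 0.81 = 3459.65.
Round up → n = 3460 per group.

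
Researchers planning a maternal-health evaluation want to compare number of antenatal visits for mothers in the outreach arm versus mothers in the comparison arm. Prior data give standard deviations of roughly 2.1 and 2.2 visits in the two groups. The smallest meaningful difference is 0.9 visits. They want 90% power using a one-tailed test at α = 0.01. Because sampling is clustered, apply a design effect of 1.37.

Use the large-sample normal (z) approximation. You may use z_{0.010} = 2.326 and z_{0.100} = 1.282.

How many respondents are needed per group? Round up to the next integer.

n = (z_α + z_β)² · (σ₁² + σ₂²) / δ²
  = (2.326 + 1.282)² · (2.1² + 2.2² = 9.25) / 0.9²
  = 13.0177 · 9.25 / 0.81
  = 148.66
Design effect: 1.37 × 148.66 = 203.66.
Round up → n = 204 per group.

n = 204 per group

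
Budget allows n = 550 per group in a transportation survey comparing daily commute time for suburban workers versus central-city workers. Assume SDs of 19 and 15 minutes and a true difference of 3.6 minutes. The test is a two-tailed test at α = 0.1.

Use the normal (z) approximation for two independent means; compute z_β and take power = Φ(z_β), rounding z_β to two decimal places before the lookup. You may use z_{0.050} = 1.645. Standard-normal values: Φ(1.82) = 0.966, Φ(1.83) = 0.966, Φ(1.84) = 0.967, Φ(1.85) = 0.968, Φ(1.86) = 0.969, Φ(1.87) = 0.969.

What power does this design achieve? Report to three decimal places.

z_β = δ·√(n/(σ₁²+σ₂²)) − z_{α/2}
    = 3.6 · √(550/586) − 1.645
    = 3.6 · 0.96880 − 1.645
    = 3.4877 − 1.645 = 1.8427 → 1.84
Power = Φ(1.84) = 0.967.

Power ≈ 0.967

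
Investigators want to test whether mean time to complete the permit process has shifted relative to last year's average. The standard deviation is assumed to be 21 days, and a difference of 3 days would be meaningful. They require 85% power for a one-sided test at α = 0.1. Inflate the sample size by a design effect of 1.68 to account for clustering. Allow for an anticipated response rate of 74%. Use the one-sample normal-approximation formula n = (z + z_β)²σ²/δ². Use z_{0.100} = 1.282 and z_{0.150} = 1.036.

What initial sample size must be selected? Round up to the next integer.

n = 598

n = (z_α + z_β)² · σ² / δ²
  = (1.282 + 1.036)² · 21² / 3²
  = 5.3731 · 441 / 9
  = 263.28
Design effect: 1.68 × 263.28 = 442.32.
Adjust for 74% response: 442.32 / 0.74 = 597.72.
Round up → n = 598.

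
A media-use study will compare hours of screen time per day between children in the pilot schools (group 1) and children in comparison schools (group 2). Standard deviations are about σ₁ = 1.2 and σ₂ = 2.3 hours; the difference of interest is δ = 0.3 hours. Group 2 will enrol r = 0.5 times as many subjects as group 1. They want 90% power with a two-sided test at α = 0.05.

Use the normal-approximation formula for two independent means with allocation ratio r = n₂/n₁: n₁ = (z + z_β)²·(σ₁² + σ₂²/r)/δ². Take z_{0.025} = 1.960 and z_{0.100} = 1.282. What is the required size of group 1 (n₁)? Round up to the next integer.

n₁ = 1404

n₁ = (z_{α/2} + z_β)² · (σ₁² + σ₂²/r) / δ²
   = (1.960 + 1.282)² · (1.2² + 2.3²/0.5) / 0.3²
   = 10.5106 · (1.44 + 10.58) / 0.09
   = 10.5106 · 12.02 / 0.09
   = 1403.74
Round up → n₁ = 1404; n₂ = r·n₁ = 0.5 × 1404 = 702.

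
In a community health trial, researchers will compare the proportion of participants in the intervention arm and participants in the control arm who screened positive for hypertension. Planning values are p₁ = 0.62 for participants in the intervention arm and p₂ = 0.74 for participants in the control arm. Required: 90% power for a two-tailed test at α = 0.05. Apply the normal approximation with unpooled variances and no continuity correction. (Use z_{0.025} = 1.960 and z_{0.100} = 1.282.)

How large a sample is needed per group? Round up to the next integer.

n = 313 per group

n = (z_{α/2} + z_β)² · [p₁(1−p₁) + p₂(1−p₂)] / (p₁ − p₂)²
  = (1.960 + 1.282)² · (0.62·0.38 + 0.74·0.26) / (-0.12)²
  = (3.242)² · (0.2356 + 0.1924) / 0.0144
  = 10.5106 · 0.4280 / 0.0144
  = 312.40
Round up → n = 313 per group.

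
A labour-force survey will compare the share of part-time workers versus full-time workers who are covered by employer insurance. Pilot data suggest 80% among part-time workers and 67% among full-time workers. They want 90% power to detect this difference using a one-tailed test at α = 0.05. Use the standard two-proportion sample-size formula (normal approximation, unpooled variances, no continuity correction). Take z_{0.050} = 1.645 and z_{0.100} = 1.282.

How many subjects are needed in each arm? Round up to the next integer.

n = (z_α + z_β)² · [p₁(1−p₁) + p₂(1−p₂)] / (p₁ − p₂)²
  = (1.645 + 1.282)² · (0.80·0.20 + 0.67·0.33) / (0.13)²
  = (2.927)² · (0.1600 + 0.2211) / 0.0169
  = 8.5673 · 0.3811 / 0.0169
  = 193.20
Round up → n = 194 per group.

n = 194 per group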